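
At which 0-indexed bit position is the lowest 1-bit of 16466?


0b100000001010010. Lowest set bit at position 1

1


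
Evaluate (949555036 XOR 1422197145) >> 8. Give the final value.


Step 1: 949555036 ^ 1422197145 = 1817972421
Step 2: 1817972421 >> 8 = 7101454

7101454


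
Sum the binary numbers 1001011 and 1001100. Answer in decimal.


1001011 + 1001100 = 10010111 = 151

151


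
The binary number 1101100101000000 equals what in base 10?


1101100101000000 in decimal = 55616

55616


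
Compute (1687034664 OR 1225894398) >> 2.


Step 1: 1687034664 | 1225894398 = 1839184894
Step 2: 1839184894 >> 2 = 459796223

459796223


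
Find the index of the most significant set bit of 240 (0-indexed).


0b11110000. Highest set bit at position 7

7


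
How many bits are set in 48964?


0b1011111101000100 has 9 set bits

9


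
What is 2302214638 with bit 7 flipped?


2302214638 ^ (1 << 7) = 2302214638 ^ 128 = 2302214510

2302214510


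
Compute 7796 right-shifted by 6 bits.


0b1111001110100 >> 6 = 0b1111001 = 121

121


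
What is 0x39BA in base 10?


39BA hex = 14778 decimal

14778


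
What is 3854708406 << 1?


0b11100101110000100010111010110110 << 1 = 0b111001011100001000101110101101100 = 7709416812

7709416812


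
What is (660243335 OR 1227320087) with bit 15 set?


Step 1: 660243335 | 1227320087 = 1870654359
Step 2: 1870654359 | (1 << 15) = 1870654359 | 32768 = 1870654359

1870654359


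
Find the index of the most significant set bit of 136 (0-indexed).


0b10001000. Highest set bit at position 7

7


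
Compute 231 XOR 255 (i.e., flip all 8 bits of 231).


231 ^ 255 = 24

24


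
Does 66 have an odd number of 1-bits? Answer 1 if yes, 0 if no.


0b1000010 has 2 ones => parity 0

0


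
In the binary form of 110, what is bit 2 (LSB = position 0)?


0b1101110, position 2 = 1

1


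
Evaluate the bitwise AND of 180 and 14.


0b10110100 & 0b1110 = 0b100 = 4

4


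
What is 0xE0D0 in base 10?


E0D0 hex = 57552 decimal

57552


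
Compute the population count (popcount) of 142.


0b10001110 has 4 set bits

4


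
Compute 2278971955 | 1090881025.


0b10000111110101100101101000110011 | 0b1000001000001011000011000000001 = 0b11000111110101111101111000110011 = 3352813107

3352813107


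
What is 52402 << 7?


0b1100110010110010 << 7 = 0b11001100101100100000000 = 6707456

6707456


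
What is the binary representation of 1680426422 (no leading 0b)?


1680426422 = 1100100001010010100010110110110 in binary

1100100001010010100010110110110


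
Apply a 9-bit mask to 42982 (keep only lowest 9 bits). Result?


42982 & 511 = 486

486


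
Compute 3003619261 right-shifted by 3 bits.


0b10110011000001111001011110111101 >> 3 = 0b10110011000001111001011110111 = 375452407

375452407


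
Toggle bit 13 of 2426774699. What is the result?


2426774699 ^ (1 << 13) = 2426774699 ^ 8192 = 2426766507

2426766507


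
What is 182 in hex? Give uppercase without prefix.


182 = B6 hex

B6


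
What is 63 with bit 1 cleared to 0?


63 & ~(1 << 1) = 61

61


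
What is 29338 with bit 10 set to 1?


29338 | (1 << 10) = 29338 | 1024 = 30362

30362


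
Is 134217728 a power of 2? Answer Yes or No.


0b1000000000000000000000000000. Only one bit set => Yes

Yes


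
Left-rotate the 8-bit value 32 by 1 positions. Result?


Rotate 0b100000 left by 1 (8-bit) = 0b1000000 = 64

64


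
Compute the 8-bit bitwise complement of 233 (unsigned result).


~0b11101001 = 0b10110 = 22 (8-bit unsigned)

22


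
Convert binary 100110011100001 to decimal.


100110011100001 in decimal = 19681

19681


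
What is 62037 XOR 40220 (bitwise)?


0b1111001001010101 ^ 0b1001110100011100 = 0b110111101001001 = 28489

28489


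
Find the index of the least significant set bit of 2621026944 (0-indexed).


0b10011100001110011011001010000000. Lowest set bit at position 7

7


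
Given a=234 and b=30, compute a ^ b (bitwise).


234 ^ 30 = 244

244


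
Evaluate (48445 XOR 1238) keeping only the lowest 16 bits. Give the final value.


Step 1: 48445 ^ 1238 = 47595
Step 2: 47595 & 65535 = 47595

47595


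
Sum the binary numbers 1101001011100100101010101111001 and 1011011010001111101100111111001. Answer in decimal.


1101001011100100101010101111001 + 1011011010001111101100111111001 = 11000100101110100010111101110010 = 3300536178

3300536178


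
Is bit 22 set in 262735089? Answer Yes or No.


0b1111101010010000010011110001, bit 22 = 0. No

No


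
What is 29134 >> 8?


0b111000111001110 >> 8 = 0b1110001 = 113

113


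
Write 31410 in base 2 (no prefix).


31410 = 111101010110010 in binary

111101010110010


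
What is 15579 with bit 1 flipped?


15579 ^ (1 << 1) = 15579 ^ 2 = 15577

15577


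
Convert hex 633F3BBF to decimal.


633F3BBF hex = 1665088447 decimal

1665088447


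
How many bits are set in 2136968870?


0b1111111010111111000111010100110 has 21 set bits

21


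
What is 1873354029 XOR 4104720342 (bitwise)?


0b1101111101010010001110100101101 ^ 0b11110100101010010000111111010110 = 0b10011011000000000001001011111011 = 2600473339

2600473339


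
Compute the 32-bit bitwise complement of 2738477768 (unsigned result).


~0b10100011001110011101101011001000 = 0b1011100110001100010010100110111 = 1556489527 (32-bit unsigned)

1556489527


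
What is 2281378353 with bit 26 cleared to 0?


2281378353 & ~(1 << 26) = 2214269489

2214269489


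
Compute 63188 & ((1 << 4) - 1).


63188 & 15 = 4

4


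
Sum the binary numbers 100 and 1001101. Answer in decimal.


100 + 1001101 = 1010001 = 81

81


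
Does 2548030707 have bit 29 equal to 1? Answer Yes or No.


0b10010111110111111101110011110011, bit 29 = 0. No

No


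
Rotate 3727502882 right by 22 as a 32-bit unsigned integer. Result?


Rotate 0b11011110001011010010111000100010 right by 22 (32-bit) = 0b10110100101110001000101101111000 = 3031993208

3031993208


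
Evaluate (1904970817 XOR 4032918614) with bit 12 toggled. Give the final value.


Step 1: 1904970817 ^ 4032918614 = 2179659799
Step 2: 2179659799 ^ (1 << 12) = 2179659799 ^ 4096 = 2179655703

2179655703


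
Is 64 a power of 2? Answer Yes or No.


0b1000000. Only one bit set => Yes

Yes


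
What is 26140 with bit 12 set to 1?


26140 | (1 << 12) = 26140 | 4096 = 30236

30236


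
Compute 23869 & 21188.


0b101110100111101 & 0b101001011000100 = 0b101000000000100 = 20484

20484


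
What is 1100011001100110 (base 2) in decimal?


1100011001100110 in decimal = 50790

50790


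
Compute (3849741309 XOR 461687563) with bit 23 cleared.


Step 1: 3849741309 ^ 461687563 = 4277315830
Step 2: 4277315830 & ~(1 << 23) = 4268927222

4268927222


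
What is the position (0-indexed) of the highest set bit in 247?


0b11110111. Highest set bit at position 7

7


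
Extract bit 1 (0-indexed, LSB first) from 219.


0b11011011, position 1 = 1

1


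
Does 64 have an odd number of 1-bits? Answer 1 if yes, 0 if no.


0b1000000 has 1 ones => parity 1

1


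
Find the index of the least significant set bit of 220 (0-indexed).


0b11011100. Lowest set bit at position 2

2


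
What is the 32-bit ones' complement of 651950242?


651950242 ^ 4294967295 = 3643017053

3643017053


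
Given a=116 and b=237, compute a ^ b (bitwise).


116 ^ 237 = 153

153


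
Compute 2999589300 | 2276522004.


0b10110010110010100001100110110100 | 0b10000111101100001111100000010100 = 0b10110111111110101111100110110100 = 3086678452

3086678452


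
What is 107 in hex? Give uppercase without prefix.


107 = 6B hex

6B


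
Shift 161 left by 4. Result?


0b10100001 << 4 = 0b101000010000 = 2576

2576


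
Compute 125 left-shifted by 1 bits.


0b1111101 << 1 = 0b11111010 = 250

250


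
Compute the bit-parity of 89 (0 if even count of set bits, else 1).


0b1011001 has 4 ones => parity 0

0


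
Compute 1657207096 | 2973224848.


0b1100010110001101111100100111000 | 0b10110001001101111100111110010000 = 0b11110011111101111111111110111000 = 4093116344

4093116344


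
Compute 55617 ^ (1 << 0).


55617 ^ (1 << 0) = 55617 ^ 1 = 55616

55616


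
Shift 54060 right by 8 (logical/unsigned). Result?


0b1101001100101100 >> 8 = 0b11010011 = 211

211


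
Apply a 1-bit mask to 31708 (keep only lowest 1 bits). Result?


31708 & 1 = 0

0


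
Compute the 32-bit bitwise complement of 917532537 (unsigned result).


~0b110110101100000110111101111001 = 0b11001001010011111001000010000110 = 3377434758 (32-bit unsigned)

3377434758


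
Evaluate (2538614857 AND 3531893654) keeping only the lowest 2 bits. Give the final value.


Step 1: 2538614857 & 3531893654 = 2449481728
Step 2: 2449481728 & 3 = 0

0


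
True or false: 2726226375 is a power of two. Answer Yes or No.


0b10100010011111101110100111000111. Multiple bits set => No

No


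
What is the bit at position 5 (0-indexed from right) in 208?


0b11010000, position 5 = 0

0


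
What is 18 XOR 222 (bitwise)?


0b10010 ^ 0b11011110 = 0b11001100 = 204

204


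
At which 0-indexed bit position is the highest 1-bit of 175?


0b10101111. Highest set bit at position 7

7


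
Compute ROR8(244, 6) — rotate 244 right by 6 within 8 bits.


Rotate 0b11110100 right by 6 (8-bit) = 0b11010011 = 211

211


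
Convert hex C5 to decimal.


C5 hex = 197 decimal

197


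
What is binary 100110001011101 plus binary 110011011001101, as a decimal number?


100110001011101 + 110011011001101 = 1011001100101010 = 45866

45866


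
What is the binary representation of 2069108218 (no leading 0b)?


2069108218 = 1111011010101000001010111111010 in binary

1111011010101000001010111111010


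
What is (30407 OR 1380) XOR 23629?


Step 1: 30407 | 1380 = 30695
Step 2: 30695 ^ 23629 = 11178

11178


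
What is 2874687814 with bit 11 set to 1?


2874687814 | (1 << 11) = 2874687814 | 2048 = 2874689862

2874689862


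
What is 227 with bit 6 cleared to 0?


227 & ~(1 << 6) = 163

163


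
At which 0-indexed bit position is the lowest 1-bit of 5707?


0b1011001001011. Lowest set bit at position 0

0


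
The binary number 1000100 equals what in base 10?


1000100 in decimal = 68

68


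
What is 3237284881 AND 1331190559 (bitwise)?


0b11000000111101010000110000010001 & 0b1001111010110000101101100011111 = 0b1000000010100000000100000010001 = 1078986769

1078986769


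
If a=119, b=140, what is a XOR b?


119 ^ 140 = 251

251


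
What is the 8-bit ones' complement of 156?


156 ^ 255 = 99

99


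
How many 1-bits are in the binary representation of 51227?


0b1100100000011011 has 7 set bits

7


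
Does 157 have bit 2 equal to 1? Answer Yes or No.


0b10011101, bit 2 = 1. Yes

Yes


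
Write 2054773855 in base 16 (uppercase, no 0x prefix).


2054773855 = 7A795C5F hex

7A795C5F


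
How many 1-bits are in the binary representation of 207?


0b11001111 has 6 set bits

6


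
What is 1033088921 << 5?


0b111101100100111010111110011001 << 5 = 0b11110110010011101011111001100100000 = 33058845472

33058845472


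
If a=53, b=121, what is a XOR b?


53 ^ 121 = 76

76


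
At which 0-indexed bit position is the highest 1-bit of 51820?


0b1100101001101100. Highest set bit at position 15

15


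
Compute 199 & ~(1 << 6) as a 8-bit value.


199 & ~(1 << 6) = 135

135


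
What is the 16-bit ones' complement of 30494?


30494 ^ 65535 = 35041

35041


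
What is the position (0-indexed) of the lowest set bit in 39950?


0b1001110000001110. Lowest set bit at position 1

1


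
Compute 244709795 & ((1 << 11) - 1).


244709795 & 2047 = 419

419


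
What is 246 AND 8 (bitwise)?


0b11110110 & 0b1000 = 0b0 = 0

0


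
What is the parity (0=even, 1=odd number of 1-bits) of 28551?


0b110111110000111 has 10 ones => parity 0

0


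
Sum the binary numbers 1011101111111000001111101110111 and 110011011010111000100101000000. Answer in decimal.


1011101111111000001111101110111 + 110011011010111000100101000000 = 10010001011001111010100010110111 = 2439489719

2439489719


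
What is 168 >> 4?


0b10101000 >> 4 = 0b1010 = 10

10


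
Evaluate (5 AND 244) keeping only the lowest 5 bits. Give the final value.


Step 1: 5 & 244 = 4
Step 2: 4 & 31 = 4

4


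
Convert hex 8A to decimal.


8A hex = 138 decimal

138


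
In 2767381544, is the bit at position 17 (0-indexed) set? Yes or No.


0b10100100111100101110010000101000, bit 17 = 1. Yes

Yes


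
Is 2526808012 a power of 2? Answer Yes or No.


0b10010110100111000000011111001100. Multiple bits set => No

No


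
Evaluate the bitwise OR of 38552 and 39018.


0b1001011010011000 | 0b1001100001101010 = 0b1001111011111010 = 40698

40698


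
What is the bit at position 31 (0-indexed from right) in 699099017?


0b101001101010110110011110001001, position 31 = 0

0


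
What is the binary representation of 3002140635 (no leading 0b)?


3002140635 = 10110010111100010000011111011011 in binary

10110010111100010000011111011011


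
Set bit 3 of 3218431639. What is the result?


3218431639 | (1 << 3) = 3218431639 | 8 = 3218431647

3218431647


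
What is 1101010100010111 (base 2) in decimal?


1101010100010111 in decimal = 54551

54551


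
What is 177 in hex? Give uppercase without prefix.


177 = B1 hex

B1


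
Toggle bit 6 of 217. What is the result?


217 ^ (1 << 6) = 217 ^ 64 = 153

153


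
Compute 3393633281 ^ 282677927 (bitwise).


0b11001010010001101011110000000001 ^ 0b10000110110010101001010100111 = 0b11011010100111111110111010100110 = 3667914406

3667914406


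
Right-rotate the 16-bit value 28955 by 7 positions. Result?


Rotate 0b111000100011011 right by 7 (16-bit) = 0b11011011100010 = 14050

14050


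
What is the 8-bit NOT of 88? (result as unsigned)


~0b1011000 = 0b10100111 = 167 (8-bit unsigned)

167


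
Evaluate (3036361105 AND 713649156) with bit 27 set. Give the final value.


Step 1: 3036361105 & 713649156 = 545857536
Step 2: 545857536 | (1 << 27) = 545857536 | 134217728 = 680075264

680075264


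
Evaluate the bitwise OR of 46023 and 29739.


0b1011001111000111 | 0b111010000101011 = 0b1111011111101111 = 63471

63471


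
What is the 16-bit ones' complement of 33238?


33238 ^ 65535 = 32297

32297


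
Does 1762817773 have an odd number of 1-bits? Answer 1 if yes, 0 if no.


0b1101001000100100111011011101101 has 17 ones => parity 1

1


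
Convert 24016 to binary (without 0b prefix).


24016 = 101110111010000 in binary

101110111010000


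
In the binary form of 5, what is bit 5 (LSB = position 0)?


0b101, position 5 = 0

0


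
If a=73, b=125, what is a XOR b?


73 ^ 125 = 52

52


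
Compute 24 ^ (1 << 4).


24 ^ (1 << 4) = 24 ^ 16 = 8

8


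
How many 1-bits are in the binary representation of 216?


0b11011000 has 4 set bits

4


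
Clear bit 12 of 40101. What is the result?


40101 & ~(1 << 12) = 36005

36005


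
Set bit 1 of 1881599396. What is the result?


1881599396 | (1 << 1) = 1881599396 | 2 = 1881599398

1881599398


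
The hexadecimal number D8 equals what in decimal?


D8 hex = 216 decimal

216


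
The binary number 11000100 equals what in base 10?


11000100 in decimal = 196

196


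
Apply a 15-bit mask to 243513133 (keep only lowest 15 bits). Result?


243513133 & 32767 = 14125

14125


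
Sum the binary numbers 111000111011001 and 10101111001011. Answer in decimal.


111000111011001 + 10101111001011 = 1001110110100100 = 40356

40356


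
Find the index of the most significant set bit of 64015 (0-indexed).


0b1111101000001111. Highest set bit at position 15

15


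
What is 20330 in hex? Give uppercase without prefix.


20330 = 4F6A hex

4F6A


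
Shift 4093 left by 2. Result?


0b111111111101 << 2 = 0b11111111110100 = 16372

16372


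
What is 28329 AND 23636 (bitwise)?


0b110111010101001 & 0b101110001010100 = 0b100110000000000 = 19456

19456


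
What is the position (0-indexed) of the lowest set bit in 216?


0b11011000. Lowest set bit at position 3

3


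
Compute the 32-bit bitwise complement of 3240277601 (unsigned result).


~0b11000001001000101011011001100001 = 0b111110110111010100100110011110 = 1054689694 (32-bit unsigned)

1054689694


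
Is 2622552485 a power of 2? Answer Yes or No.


0b10011100010100001111100110100101. Multiple bits set => No

No


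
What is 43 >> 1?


0b101011 >> 1 = 0b10101 = 21

21


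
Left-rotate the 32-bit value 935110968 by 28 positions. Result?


Rotate 0b110111101111001010100100111000 left by 28 (32-bit) = 0b10000011011110111100101010010011 = 2205928083

2205928083


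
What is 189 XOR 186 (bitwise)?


0b10111101 ^ 0b10111010 = 0b111 = 7

7


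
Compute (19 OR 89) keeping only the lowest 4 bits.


Step 1: 19 | 89 = 91
Step 2: 91 & 15 = 11

11


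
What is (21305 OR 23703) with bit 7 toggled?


Step 1: 21305 | 23703 = 24511
Step 2: 24511 ^ (1 << 7) = 24511 ^ 128 = 24383

24383


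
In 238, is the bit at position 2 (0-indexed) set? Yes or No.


0b11101110, bit 2 = 1. Yes

Yes


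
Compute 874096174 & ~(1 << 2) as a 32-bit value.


874096174 & ~(1 << 2) = 874096170

874096170


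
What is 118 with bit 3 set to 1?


118 | (1 << 3) = 118 | 8 = 126

126


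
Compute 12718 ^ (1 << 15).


12718 ^ (1 << 15) = 12718 ^ 32768 = 45486

45486


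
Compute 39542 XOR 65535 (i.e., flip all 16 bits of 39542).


39542 ^ 65535 = 25993

25993


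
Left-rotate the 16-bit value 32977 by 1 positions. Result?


Rotate 0b1000000011010001 left by 1 (16-bit) = 0b110100011 = 419

419


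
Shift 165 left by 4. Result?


0b10100101 << 4 = 0b101001010000 = 2640

2640


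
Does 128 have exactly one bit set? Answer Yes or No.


0b10000000. Only one bit set => Yes

Yes


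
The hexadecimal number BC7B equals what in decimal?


BC7B hex = 48251 decimal

48251


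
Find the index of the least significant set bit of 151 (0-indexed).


0b10010111. Lowest set bit at position 0

0


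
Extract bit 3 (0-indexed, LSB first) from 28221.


0b110111000111101, position 3 = 1

1


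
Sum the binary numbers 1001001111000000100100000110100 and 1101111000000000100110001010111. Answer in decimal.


1001001111000000100100000110100 + 1101111000000000100110001010111 = 10111000111000001001010010001011 = 3101725835

3101725835


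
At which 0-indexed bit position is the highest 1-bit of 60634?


0b1110110011011010. Highest set bit at position 15

15


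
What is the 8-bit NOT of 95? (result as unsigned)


~0b1011111 = 0b10100000 = 160 (8-bit unsigned)

160


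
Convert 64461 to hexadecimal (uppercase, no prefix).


64461 = FBCD hex

FBCD


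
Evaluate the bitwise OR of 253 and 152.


0b11111101 | 0b10011000 = 0b11111101 = 253

253


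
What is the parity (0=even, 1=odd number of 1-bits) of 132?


0b10000100 has 2 ones => parity 0

0


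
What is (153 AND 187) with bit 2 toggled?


Step 1: 153 & 187 = 153
Step 2: 153 ^ (1 << 2) = 153 ^ 4 = 157

157


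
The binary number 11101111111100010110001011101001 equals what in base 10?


11101111111100010110001011101001 in decimal = 4025574121

4025574121


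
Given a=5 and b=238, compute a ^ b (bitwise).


5 ^ 238 = 235

235


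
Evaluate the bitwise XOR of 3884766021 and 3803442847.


0b11100111100011001101001101000101 ^ 0b11100010101100111110111010011111 = 0b101001111110011110111011010 = 88030682

88030682


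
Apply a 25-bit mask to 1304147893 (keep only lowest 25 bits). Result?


1304147893 & 33554431 = 29079477

29079477


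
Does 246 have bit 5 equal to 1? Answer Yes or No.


0b11110110, bit 5 = 1. Yes

Yes


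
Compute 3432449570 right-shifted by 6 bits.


0b11001100100101110000011000100010 >> 6 = 0b11001100100101110000011000 = 53632024

53632024


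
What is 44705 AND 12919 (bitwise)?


0b1010111010100001 & 0b11001001110111 = 0b10001000100001 = 8737

8737


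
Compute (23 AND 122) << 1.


Step 1: 23 & 122 = 18
Step 2: 18 << 1 = 36

36


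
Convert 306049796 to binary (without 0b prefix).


306049796 = 10010001111011111001100000100 in binary

10010001111011111001100000100


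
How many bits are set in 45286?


0b1011000011100110 has 8 set bits

8


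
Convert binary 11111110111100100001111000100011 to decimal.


11111110111100100001111000100011 in decimal = 4277280291

4277280291


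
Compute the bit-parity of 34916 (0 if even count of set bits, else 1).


0b1000100001100100 has 5 ones => parity 1

1


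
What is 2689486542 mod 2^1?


2689486542 & 1 = 0

0


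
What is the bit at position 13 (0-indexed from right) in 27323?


0b110101010111011, position 13 = 1

1


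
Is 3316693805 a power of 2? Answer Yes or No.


0b11000101101100001011101100101101. Multiple bits set => No

No


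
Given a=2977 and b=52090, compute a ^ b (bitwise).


2977 ^ 52090 = 49371

49371


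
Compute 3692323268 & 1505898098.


0b11011100000101000110000111000100 & 0b1011001110000100010111001110010 = 0b1011000000000000010000001000000 = 1476403264

1476403264


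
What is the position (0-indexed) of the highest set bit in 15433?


0b11110001001001. Highest set bit at position 13

13


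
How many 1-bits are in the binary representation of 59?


0b111011 has 5 set bits

5


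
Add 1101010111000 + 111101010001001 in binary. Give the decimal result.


1101010111000 + 111101010001001 = 1001010101000001 = 38209

38209


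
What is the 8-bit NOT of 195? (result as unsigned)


~0b11000011 = 0b111100 = 60 (8-bit unsigned)

60


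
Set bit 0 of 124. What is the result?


124 | (1 << 0) = 124 | 1 = 125

125


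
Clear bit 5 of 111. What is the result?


111 & ~(1 << 5) = 79

79


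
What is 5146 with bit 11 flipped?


5146 ^ (1 << 11) = 5146 ^ 2048 = 7194

7194


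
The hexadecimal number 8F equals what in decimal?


8F hex = 143 decimal

143


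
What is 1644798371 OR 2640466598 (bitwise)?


0b1100010000010011010000110100011 | 0b10011101011000100101001010100110 = 0b11111111011010111111001110100111 = 4285264807

4285264807


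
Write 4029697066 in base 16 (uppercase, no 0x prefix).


4029697066 = F0304C2A hex

F0304C2A


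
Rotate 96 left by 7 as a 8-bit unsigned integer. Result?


Rotate 0b1100000 left by 7 (8-bit) = 0b110000 = 48

48


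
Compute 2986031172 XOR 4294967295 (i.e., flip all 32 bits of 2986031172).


2986031172 ^ 4294967295 = 1308936123

1308936123


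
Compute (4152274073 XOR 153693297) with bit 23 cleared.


Step 1: 4152274073 ^ 153693297 = 4267147496
Step 2: 4267147496 & ~(1 << 23) = 4267147496

4267147496


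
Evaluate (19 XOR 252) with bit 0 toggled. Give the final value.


Step 1: 19 ^ 252 = 239
Step 2: 239 ^ (1 << 0) = 239 ^ 1 = 238

238


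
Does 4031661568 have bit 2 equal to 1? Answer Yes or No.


0b11110000010011100100011000000000, bit 2 = 0. No

No


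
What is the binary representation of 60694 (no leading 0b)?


60694 = 1110110100010110 in binary

1110110100010110


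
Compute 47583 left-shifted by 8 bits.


0b1011100111011111 << 8 = 0b101110011101111100000000 = 12181248

12181248


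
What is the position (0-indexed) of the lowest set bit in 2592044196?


0b10011010011111110111010010100100. Lowest set bit at position 2

2


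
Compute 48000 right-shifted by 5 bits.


0b1011101110000000 >> 5 = 0b10111011100 = 1500

1500


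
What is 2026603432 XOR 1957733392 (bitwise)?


0b1111000110010111000001110101000 ^ 0b1110100101100001010010000010000 = 0b1100011110110010011110111000 = 209397688

209397688


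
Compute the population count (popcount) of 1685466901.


0b1100100011101100010111100010101 has 16 set bits

16


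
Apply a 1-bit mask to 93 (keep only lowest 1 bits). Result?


93 & 1 = 1

1


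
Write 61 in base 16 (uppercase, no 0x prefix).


61 = 3D hex

3D


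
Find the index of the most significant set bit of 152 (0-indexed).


0b10011000. Highest set bit at position 7

7


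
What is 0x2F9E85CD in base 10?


2F9E85CD hex = 798918093 decimal

798918093


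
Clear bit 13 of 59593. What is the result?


59593 & ~(1 << 13) = 51401

51401


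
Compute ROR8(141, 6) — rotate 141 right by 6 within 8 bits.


Rotate 0b10001101 right by 6 (8-bit) = 0b110110 = 54

54


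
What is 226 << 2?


0b11100010 << 2 = 0b1110001000 = 904

904


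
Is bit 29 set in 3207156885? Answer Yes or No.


0b10111111001010010101010010010101, bit 29 = 1. Yes

Yes


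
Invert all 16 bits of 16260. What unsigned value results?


16260 ^ 65535 = 49275

49275


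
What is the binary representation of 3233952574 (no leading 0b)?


3233952574 = 11000000110000100011001100111110 in binary

11000000110000100011001100111110


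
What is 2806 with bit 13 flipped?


2806 ^ (1 << 13) = 2806 ^ 8192 = 10998

10998


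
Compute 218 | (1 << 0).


218 | (1 << 0) = 218 | 1 = 219

219


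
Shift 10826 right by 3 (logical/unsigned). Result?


0b10101001001010 >> 3 = 0b10101001001 = 1353

1353


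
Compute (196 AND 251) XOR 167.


Step 1: 196 & 251 = 192
Step 2: 192 ^ 167 = 103

103


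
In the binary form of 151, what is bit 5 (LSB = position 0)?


0b10010111, position 5 = 0

0


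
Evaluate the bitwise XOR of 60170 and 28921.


0b1110101100001010 ^ 0b111000011111001 = 0b1001101111110011 = 39923

39923


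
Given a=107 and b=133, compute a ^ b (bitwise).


107 ^ 133 = 238

238


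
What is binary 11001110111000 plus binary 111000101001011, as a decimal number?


11001110111000 + 111000101001011 = 1010010100000011 = 42243

42243


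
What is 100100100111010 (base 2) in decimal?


100100100111010 in decimal = 18746

18746


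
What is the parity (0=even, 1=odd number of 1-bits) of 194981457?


0b1011100111110010111001010001 has 16 ones => parity 0

0


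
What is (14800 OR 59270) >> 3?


Step 1: 14800 | 59270 = 65494
Step 2: 65494 >> 3 = 8186

8186


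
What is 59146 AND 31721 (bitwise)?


0b1110011100001010 & 0b111101111101001 = 0b110001100001000 = 25352

25352


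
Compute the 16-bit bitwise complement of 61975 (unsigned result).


~0b1111001000010111 = 0b110111101000 = 3560 (16-bit unsigned)

3560


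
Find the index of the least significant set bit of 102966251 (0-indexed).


0b110001000110010001111101011. Lowest set bit at position 0

0


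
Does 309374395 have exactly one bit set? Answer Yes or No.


0b10010011100001010110110111011. Multiple bits set => No

No


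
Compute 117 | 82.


0b1110101 | 0b1010010 = 0b1110111 = 119

119


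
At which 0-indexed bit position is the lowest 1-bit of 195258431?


0b1011101000110110100000111111. Lowest set bit at position 0

0


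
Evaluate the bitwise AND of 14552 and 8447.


0b11100011011000 & 0b10000011111111 = 0b10000011011000 = 8408

8408


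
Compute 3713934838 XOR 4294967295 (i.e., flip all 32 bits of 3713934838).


3713934838 ^ 4294967295 = 581032457

581032457


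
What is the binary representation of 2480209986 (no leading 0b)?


2480209986 = 10010011110101010000000001000010 in binary

10010011110101010000000001000010


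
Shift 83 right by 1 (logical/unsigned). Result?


0b1010011 >> 1 = 0b101001 = 41

41


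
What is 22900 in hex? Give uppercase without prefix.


22900 = 5974 hex

5974


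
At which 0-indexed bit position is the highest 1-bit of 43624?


0b1010101001101000. Highest set bit at position 15

15


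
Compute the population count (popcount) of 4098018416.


0b11110100010000101100110001110000 has 14 set bits

14


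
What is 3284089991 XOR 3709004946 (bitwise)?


0b11000011101111110011110010000111 ^ 0b11011101000100101110110010010010 = 0b11110101011011101000000010101 = 514707477

514707477


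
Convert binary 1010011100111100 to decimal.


1010011100111100 in decimal = 42812

42812


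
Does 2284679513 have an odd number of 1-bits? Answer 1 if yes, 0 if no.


0b10001000001011010111000101011001 has 14 ones => parity 0

0


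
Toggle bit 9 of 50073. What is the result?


50073 ^ (1 << 9) = 50073 ^ 512 = 49561

49561


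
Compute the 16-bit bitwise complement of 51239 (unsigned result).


~0b1100100000100111 = 0b11011111011000 = 14296 (16-bit unsigned)

14296


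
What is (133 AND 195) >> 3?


Step 1: 133 & 195 = 129
Step 2: 129 >> 3 = 16

16


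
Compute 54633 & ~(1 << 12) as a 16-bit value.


54633 & ~(1 << 12) = 50537

50537


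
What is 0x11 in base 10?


11 hex = 17 decimal

17


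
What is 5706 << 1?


0b1011001001010 << 1 = 0b10110010010100 = 11412

11412


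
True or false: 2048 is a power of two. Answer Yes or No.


0b100000000000. Only one bit set => Yes

Yes


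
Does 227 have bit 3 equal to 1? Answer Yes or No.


0b11100011, bit 3 = 0. No

No


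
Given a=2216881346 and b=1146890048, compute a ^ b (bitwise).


2216881346 ^ 1146890048 = 3229535106

3229535106


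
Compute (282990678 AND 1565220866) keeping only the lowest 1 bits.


Step 1: 282990678 & 1565220866 = 273285122
Step 2: 273285122 & 1 = 0

0


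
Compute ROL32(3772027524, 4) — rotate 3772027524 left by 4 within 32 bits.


Rotate 0b11100000110101001001001010000100 left by 4 (32-bit) = 0b1101010010010010100001001110 = 222898254

222898254


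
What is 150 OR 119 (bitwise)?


0b10010110 | 0b1110111 = 0b11110111 = 247

247


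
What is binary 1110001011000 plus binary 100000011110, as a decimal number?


1110001011000 + 100000011110 = 10010001110110 = 9334

9334


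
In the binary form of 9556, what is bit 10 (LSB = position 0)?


0b10010101010100, position 10 = 1

1


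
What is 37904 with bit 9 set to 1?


37904 | (1 << 9) = 37904 | 512 = 38416

38416


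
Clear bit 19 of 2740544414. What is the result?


2740544414 & ~(1 << 19) = 2740020126

2740020126


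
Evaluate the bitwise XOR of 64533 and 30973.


0b1111110000010101 ^ 0b111100011111101 = 0b1000010011101000 = 34024

34024


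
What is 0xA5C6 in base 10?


A5C6 hex = 42438 decimal

42438


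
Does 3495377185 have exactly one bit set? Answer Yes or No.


0b11010000010101110011100100100001. Multiple bits set => No

No


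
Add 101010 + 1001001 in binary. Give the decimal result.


101010 + 1001001 = 1110011 = 115

115


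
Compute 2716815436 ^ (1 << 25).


2716815436 ^ (1 << 25) = 2716815436 ^ 33554432 = 2750369868

2750369868


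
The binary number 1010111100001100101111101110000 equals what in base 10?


1010111100001100101111101110000 in decimal = 1468424048

1468424048


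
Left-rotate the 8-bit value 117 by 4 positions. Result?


Rotate 0b1110101 left by 4 (8-bit) = 0b1010111 = 87

87


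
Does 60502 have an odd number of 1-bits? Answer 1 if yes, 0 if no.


0b1110110001010110 has 9 ones => parity 1

1


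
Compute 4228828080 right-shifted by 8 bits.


0b11111100000011101100101110110000 >> 8 = 0b111111000000111011001011 = 16518859

16518859


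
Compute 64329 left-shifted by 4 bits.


0b1111101101001001 << 4 = 0b11111011010010010000 = 1029264

1029264


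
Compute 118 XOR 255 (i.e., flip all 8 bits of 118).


118 ^ 255 = 137

137


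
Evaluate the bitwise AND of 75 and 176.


0b1001011 & 0b10110000 = 0b0 = 0

0


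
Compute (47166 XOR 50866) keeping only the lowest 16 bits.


Step 1: 47166 ^ 50866 = 32396
Step 2: 32396 & 65535 = 32396

32396


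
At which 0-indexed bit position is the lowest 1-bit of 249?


0b11111001. Lowest set bit at position 0

0


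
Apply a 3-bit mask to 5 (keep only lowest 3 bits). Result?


5 & 7 = 5

5


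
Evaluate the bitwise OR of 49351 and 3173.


0b1100000011000111 | 0b110001100101 = 0b1100110011100111 = 52455

52455


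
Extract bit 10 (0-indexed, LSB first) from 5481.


0b1010101101001, position 10 = 1

1


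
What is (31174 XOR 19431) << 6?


Step 1: 31174 ^ 19431 = 12833
Step 2: 12833 << 6 = 821312

821312


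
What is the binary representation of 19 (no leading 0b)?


19 = 10011 in binary

10011


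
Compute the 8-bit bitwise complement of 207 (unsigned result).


~0b11001111 = 0b110000 = 48 (8-bit unsigned)

48


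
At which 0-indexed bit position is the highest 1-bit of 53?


0b110101. Highest set bit at position 5

5


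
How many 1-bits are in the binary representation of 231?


0b11100111 has 6 set bits

6


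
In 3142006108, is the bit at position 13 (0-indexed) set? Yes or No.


0b10111011010001110011010101011100, bit 13 = 1. Yes

Yes


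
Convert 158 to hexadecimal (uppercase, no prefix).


158 = 9E hex

9E


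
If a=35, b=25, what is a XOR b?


35 ^ 25 = 58

58


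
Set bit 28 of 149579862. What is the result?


149579862 | (1 << 28) = 149579862 | 268435456 = 418015318

418015318


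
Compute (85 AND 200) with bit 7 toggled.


Step 1: 85 & 200 = 64
Step 2: 64 ^ (1 << 7) = 64 ^ 128 = 192

192


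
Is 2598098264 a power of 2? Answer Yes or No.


0b10011010110110111101010101011000. Multiple bits set => No

No


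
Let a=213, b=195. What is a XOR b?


213 ^ 195 = 22

22


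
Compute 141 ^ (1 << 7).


141 ^ (1 << 7) = 141 ^ 128 = 13

13


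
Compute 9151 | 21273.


0b10001110111111 | 0b101001100011001 = 0b111001110111111 = 29631

29631


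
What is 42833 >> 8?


0b1010011101010001 >> 8 = 0b10100111 = 167

167


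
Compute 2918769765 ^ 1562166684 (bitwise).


0b10101101111110001110010001100101 ^ 0b1011101000111001100010110011100 = 0b11110000111001000010000111111001 = 4041482745

4041482745


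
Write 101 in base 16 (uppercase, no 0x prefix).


101 = 65 hex

65


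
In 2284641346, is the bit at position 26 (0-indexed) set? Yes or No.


0b10001000001011001101110001000010, bit 26 = 0. No

No


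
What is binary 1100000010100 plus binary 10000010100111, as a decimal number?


1100000010100 + 10000010100111 = 11100010111011 = 14523

14523


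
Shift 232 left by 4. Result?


0b11101000 << 4 = 0b111010000000 = 3712

3712


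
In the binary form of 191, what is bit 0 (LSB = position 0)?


0b10111111, position 0 = 1

1


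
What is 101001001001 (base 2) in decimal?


101001001001 in decimal = 2633

2633


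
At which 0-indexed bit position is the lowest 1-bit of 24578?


0b110000000000010. Lowest set bit at position 1

1


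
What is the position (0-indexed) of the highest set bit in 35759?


0b1000101110101111. Highest set bit at position 15

15


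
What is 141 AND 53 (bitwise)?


0b10001101 & 0b110101 = 0b101 = 5

5


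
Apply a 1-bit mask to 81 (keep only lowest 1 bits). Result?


81 & 1 = 1

1


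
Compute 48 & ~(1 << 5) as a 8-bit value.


48 & ~(1 << 5) = 16

16


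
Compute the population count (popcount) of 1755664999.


0b1101000101001010101001001100111 has 15 set bits

15


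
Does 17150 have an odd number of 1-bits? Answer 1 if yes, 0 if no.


0b100001011111110 has 9 ones => parity 1

1


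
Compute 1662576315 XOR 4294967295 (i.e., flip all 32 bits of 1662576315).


1662576315 ^ 4294967295 = 2632390980

2632390980


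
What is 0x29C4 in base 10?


29C4 hex = 10692 decimal

10692


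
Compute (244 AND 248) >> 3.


Step 1: 244 & 248 = 240
Step 2: 240 >> 3 = 30

30


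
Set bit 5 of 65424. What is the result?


65424 | (1 << 5) = 65424 | 32 = 65456

65456


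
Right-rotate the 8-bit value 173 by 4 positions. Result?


Rotate 0b10101101 right by 4 (8-bit) = 0b11011010 = 218

218


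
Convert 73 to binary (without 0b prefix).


73 = 1001001 in binary

1001001


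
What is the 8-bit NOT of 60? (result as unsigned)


~0b111100 = 0b11000011 = 195 (8-bit unsigned)

195


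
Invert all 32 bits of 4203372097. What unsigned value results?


4203372097 ^ 4294967295 = 91595198

91595198


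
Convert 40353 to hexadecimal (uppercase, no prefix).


40353 = 9DA1 hex

9DA1


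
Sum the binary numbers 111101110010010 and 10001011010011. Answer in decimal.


111101110010010 + 10001011010011 = 1001111001100101 = 40549

40549


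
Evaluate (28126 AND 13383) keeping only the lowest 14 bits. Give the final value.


Step 1: 28126 & 13383 = 9286
Step 2: 9286 & 16383 = 9286

9286


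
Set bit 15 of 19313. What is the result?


19313 | (1 << 15) = 19313 | 32768 = 52081

52081


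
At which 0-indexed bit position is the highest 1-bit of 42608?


0b1010011001110000. Highest set bit at position 15

15


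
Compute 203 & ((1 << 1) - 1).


203 & 1 = 1

1


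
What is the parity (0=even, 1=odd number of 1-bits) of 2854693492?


0b10101010001001110010101001110100 has 15 ones => parity 1

1


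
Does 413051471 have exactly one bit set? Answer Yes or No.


0b11000100111101010101001001111. Multiple bits set => No

No


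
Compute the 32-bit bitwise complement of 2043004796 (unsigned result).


~0b1111001110001011100011101111100 = 0b10000110001110100011100010000011 = 2251962499 (32-bit unsigned)

2251962499


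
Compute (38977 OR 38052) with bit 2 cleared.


Step 1: 38977 | 38052 = 40165
Step 2: 40165 & ~(1 << 2) = 40161

40161


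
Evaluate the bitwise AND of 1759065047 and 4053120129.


0b1101000110110010011001111010111 & 0b11110001100101011011010010000001 = 0b1100000100100010011000010000001 = 1620127873

1620127873


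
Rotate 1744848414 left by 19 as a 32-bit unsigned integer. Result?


Rotate 0b1101000000000000100011000011110 left by 19 (32-bit) = 0b110000111100110100000000000010 = 821248002

821248002


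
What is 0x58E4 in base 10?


58E4 hex = 22756 decimal

22756


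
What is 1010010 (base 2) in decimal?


1010010 in decimal = 82

82


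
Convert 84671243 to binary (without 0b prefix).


84671243 = 101000010111111101100001011 in binary

101000010111111101100001011


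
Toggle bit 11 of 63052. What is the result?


63052 ^ (1 << 11) = 63052 ^ 2048 = 65100

65100


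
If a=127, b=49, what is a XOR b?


127 ^ 49 = 78

78


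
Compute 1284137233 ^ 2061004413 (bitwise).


0b1001100100010100110000100010001 ^ 0b1111010110110000110111001111101 = 0b110110010100100000111101101100 = 911347564

911347564


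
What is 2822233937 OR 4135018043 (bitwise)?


0b10101000001101111101111101010001 | 0b11110110011101110101111000111011 = 0b11111110011101111101111101111011 = 4269268859

4269268859


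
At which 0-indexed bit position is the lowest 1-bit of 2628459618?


0b10011100101010110001110001100010. Lowest set bit at position 1

1
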